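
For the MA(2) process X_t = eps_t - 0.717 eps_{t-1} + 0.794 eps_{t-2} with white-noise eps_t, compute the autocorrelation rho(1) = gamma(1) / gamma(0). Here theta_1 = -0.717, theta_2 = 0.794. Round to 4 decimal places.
\rho(1) = -0.5998

For an MA(q) process with theta_0 = 1, the autocovariance is
  gamma(k) = sigma^2 * sum_{i=0..q-k} theta_i * theta_{i+k},
and rho(k) = gamma(k) / gamma(0). Sigma^2 cancels.
  numerator   = (1)*(-0.717) + (-0.717)*(0.794) = -1.286298.
  denominator = (1)^2 + (-0.717)^2 + (0.794)^2 = 2.144525.
  rho(1) = -1.286298 / 2.144525 = -0.5998.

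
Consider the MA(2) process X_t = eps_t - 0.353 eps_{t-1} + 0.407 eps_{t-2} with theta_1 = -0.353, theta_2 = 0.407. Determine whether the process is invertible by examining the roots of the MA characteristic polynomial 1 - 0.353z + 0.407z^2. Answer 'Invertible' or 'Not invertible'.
\text{Invertible}

The MA(q) characteristic polynomial is P(z) = 1 - 0.353z + 0.407z^2.
Invertibility requires all roots to lie outside the unit circle, i.e. |z| > 1 for every root.
Set 1 + (-0.353) z + (0.407) z^2 = 0, i.e. a z^2 + b z + c = 0 with a = 0.407, b = -0.353, c = 1.
Discriminant D = b^2 - 4ac = (-0.353)^2 - 4*(0.407)*1 = 0.124609 - (1.628) = -1.503391.
D < 0, so the roots are the complex-conjugate pair z = (-b +/- i sqrt(-D)) / (2a) = 0.4337 +/- 1.5063i.
For a conjugate pair |z|^2 = z * conj(z) = (product of roots) = c/a = 1/(0.407) = 2.457002, so |z| = sqrt(2.457002) = 1.5675 for both roots.
Moduli of all roots: 1.5675, 1.5675.
All moduli strictly greater than 1? Yes.
Verdict: Invertible.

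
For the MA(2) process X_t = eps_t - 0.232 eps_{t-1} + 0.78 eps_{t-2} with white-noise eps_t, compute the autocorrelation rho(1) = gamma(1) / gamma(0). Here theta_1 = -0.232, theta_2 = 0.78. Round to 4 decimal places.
\rho(1) = -0.2484

For an MA(q) process with theta_0 = 1, the autocovariance is
  gamma(k) = sigma^2 * sum_{i=0..q-k} theta_i * theta_{i+k},
and rho(k) = gamma(k) / gamma(0). Sigma^2 cancels.
  numerator   = (1)*(-0.232) + (-0.232)*(0.78) = -0.41296.
  denominator = (1)^2 + (-0.232)^2 + (0.78)^2 = 1.662224.
  rho(1) = -0.41296 / 1.662224 = -0.2484.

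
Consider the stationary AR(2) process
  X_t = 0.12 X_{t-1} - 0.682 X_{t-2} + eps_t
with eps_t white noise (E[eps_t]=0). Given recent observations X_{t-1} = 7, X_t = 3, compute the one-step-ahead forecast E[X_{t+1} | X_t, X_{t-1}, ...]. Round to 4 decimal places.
E[X_{t+1} \mid \mathcal F_t] = -4.4140

For an AR(p) model X_t = c + sum_i phi_i X_{t-i} + eps_t, the
one-step-ahead conditional mean is
  E[X_{t+1} | X_t, ...] = c + sum_i phi_i X_{t+1-i}.
Substitute known values:
  E[X_{t+1} | ...] = (0.12) * (3) + (-0.682) * (7)
                   = -4.4140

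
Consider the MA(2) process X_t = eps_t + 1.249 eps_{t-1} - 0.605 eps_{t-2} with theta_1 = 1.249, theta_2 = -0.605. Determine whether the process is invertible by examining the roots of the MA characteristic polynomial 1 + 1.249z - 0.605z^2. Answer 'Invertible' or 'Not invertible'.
\text{Not invertible}

The MA(q) characteristic polynomial is P(z) = 1 + 1.249z - 0.605z^2.
Invertibility requires all roots to lie outside the unit circle, i.e. |z| > 1 for every root.
Set 1 + (1.249) z + (-0.605) z^2 = 0, i.e. a z^2 + b z + c = 0 with a = -0.605, b = 1.249, c = 1.
Discriminant D = b^2 - 4ac = (1.249)^2 - 4*(-0.605)*1 = 1.560001 - (-2.42) = 3.980001.
D >= 0, so the roots are real: z = (-b +/- sqrt(D)) / (2a) = (-1.249 +/- 1.994994) / (-1.21).
  z_1 = (-1.249 + 1.994994) / (-1.21) = -0.6165,   |z_1| = 0.6165.
  z_2 = (-1.249 - 1.994994) / (-1.21) = 2.681,   |z_2| = 2.681.
Moduli of all roots: 0.6165, 2.6810.
All moduli strictly greater than 1? No.
Verdict: Not invertible.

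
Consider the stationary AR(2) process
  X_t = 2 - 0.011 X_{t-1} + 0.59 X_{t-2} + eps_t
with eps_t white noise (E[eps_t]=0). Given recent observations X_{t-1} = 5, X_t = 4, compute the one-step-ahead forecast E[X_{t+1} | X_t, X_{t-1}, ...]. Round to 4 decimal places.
E[X_{t+1} \mid \mathcal F_t] = 4.9060

For an AR(p) model X_t = c + sum_i phi_i X_{t-i} + eps_t, the
one-step-ahead conditional mean is
  E[X_{t+1} | X_t, ...] = c + sum_i phi_i X_{t+1-i}.
Substitute known values:
  E[X_{t+1} | ...] = 2 + (-0.011) * (4) + (0.59) * (5)
                   = 4.9060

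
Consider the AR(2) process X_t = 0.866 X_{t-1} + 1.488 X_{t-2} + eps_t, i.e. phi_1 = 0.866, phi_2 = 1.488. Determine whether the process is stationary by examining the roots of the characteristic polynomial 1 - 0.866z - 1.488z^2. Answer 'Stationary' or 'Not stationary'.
\text{Not stationary}

The AR(p) characteristic polynomial is P(z) = 1 - 0.866z - 1.488z^2.
Stationarity requires all roots to lie outside the unit circle, i.e. |z| > 1 for every root.
Set 1 + (-0.866) z + (-1.488) z^2 = 0, i.e. a z^2 + b z + c = 0 with a = -1.488, b = -0.866, c = 1.
Discriminant D = b^2 - 4ac = (-0.866)^2 - 4*(-1.488)*1 = 0.749956 - (-5.952) = 6.701956.
D >= 0, so the roots are real: z = (-b +/- sqrt(D)) / (2a) = (0.866 +/- 2.588814) / (-2.976).
  z_1 = (0.866 + 2.588814) / (-2.976) = -1.1609,   |z_1| = 1.1609.
  z_2 = (0.866 - 2.588814) / (-2.976) = 0.5789,   |z_2| = 0.5789.
Moduli of all roots: 1.1609, 0.5789.
All moduli strictly greater than 1? No.
Verdict: Not stationary.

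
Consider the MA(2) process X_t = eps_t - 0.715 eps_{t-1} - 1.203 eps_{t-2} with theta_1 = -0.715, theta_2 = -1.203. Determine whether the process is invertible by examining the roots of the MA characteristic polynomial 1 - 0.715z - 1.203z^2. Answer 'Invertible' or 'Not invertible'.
\text{Not invertible}

The MA(q) characteristic polynomial is P(z) = 1 - 0.715z - 1.203z^2.
Invertibility requires all roots to lie outside the unit circle, i.e. |z| > 1 for every root.
Set 1 + (-0.715) z + (-1.203) z^2 = 0, i.e. a z^2 + b z + c = 0 with a = -1.203, b = -0.715, c = 1.
Discriminant D = b^2 - 4ac = (-0.715)^2 - 4*(-1.203)*1 = 0.511225 - (-4.812) = 5.323225.
D >= 0, so the roots are real: z = (-b +/- sqrt(D)) / (2a) = (0.715 +/- 2.307212) / (-2.406).
  z_1 = (0.715 + 2.307212) / (-2.406) = -1.2561,   |z_1| = 1.2561.
  z_2 = (0.715 - 2.307212) / (-2.406) = 0.6618,   |z_2| = 0.6618.
Moduli of all roots: 1.2561, 0.6618.
All moduli strictly greater than 1? No.
Verdict: Not invertible.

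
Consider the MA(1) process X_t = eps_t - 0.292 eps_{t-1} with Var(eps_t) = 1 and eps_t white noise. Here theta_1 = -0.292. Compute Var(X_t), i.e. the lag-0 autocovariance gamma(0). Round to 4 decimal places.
\gamma(0) = 1.0853

For an MA(q) process X_t = eps_t + sum_i theta_i eps_{t-i} with
Var(eps_t) = sigma^2, the variance is
  gamma(0) = sigma^2 * (1 + sum_i theta_i^2).
  sum_i theta_i^2 = (-0.292)^2 = 0.085264.
  gamma(0) = 1 * (1 + 0.085264) = 1 * 1.085264 = 1.085264, which rounds to 1.0853.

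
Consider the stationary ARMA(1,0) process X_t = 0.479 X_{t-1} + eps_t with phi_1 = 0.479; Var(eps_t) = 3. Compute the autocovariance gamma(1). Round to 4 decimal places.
\gamma(1) = 1.8649

Multiply the model equation by X_{t-k} and take expectations. With theta_0 = psi_0 = 1 and psi_j the MA(infinity) weights, this gives
  gamma(k) - sum_i phi_i gamma(k-i) = c_k,
  c_k = sigma^2 * sum_{j=k..q} theta_j psi_{j-k}   (c_k = 0 for k > q),
using gamma(-m) = gamma(m).
Pure AR (q = 0): c_0 = sigma^2 = 3, c_k = 0 for k >= 1.
Equations for k = 0 and k = 1 (AR order 1):
  gamma(0) = phi_1 gamma(1) + c_0
  gamma(1) = phi_1 gamma(0) + c_1
Substituting the second into the first: gamma(0) (1 - phi_1^2) = c_0 + phi_1 c_1, so
  gamma(0) = c_0 / (1 - phi_1^2) = 3 / (1 - (0.479)^2) = 3 / 0.770559 = 3.893277.
  gamma(1) = phi_1 gamma(0) = (0.479)(3.893277) = 1.86488.
Therefore gamma(1) = 1.8649 (to 4 decimal places).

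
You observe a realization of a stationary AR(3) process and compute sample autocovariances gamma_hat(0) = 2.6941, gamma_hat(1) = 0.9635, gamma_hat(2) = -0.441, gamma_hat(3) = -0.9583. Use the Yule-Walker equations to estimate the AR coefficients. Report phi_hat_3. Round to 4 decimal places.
\hat\phi_{3} = -0.2040

The Yule-Walker equations for an AR(p) process read, in matrix form,
  Gamma_p phi = r_p,   with   (Gamma_p)_{ij} = gamma(|i - j|),
                       (r_p)_i = gamma(i),   i,j = 1..p.
Substitute the sample gammas (Toeplitz matrix and right-hand side of size 3):
  Gamma_p = [[2.6941, 0.9635, -0.441], [0.9635, 2.6941, 0.9635], [-0.441, 0.9635, 2.6941]]
  r_p     = [0.9635, -0.441, -0.9583]
Written out (R1..R3):
  (R1) 2.6941 phi_1 + 0.9635 phi_2 - 0.441 phi_3 = 0.9635
  (R2) 0.9635 phi_1 + 2.6941 phi_2 + 0.9635 phi_3 = -0.441
  (R3) -0.441 phi_1 + 0.9635 phi_2 + 2.6941 phi_3 = -0.9583
Gaussian elimination:
  R2 <- R2 - (0.9635/2.6941) R1 = R2 - (0.357633) R1:  2.34952 phi_2 + 1.121216 phi_3 = -0.78558
  R3 <- R3 - (-0.441/2.6941) R1 = R3 - (-0.163691) R1:  1.121216 phi_2 + 2.621912 phi_3 = -0.800584
  R3 <- R3 - (1.121216/2.34952) R2 = R3 - (0.477211) R2:  2.086856 phi_3 = -0.425697
Back-substitution:
  phi_hat_3 = -0.425697 / 2.086856 = -0.203989
  phi_hat_2 = (-0.78558 - (1.121216)(-0.203989)) / 2.34952 = -0.237012
  phi_hat_1 = (0.9635 - (0.9635)(-0.237012) - (-0.441)(-0.203989)) / 2.6941 = 0.409005
So phi_hat = [0.4090, -0.2370, -0.2040].
Therefore phi_hat_3 = -0.2040.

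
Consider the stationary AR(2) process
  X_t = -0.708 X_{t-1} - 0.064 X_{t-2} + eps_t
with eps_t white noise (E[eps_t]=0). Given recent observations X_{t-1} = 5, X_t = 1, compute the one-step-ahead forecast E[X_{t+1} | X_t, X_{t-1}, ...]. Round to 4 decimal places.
E[X_{t+1} \mid \mathcal F_t] = -1.0280

For an AR(p) model X_t = c + sum_i phi_i X_{t-i} + eps_t, the
one-step-ahead conditional mean is
  E[X_{t+1} | X_t, ...] = c + sum_i phi_i X_{t+1-i}.
Substitute known values:
  E[X_{t+1} | ...] = (-0.708) * (1) + (-0.064) * (5)
                   = -1.0280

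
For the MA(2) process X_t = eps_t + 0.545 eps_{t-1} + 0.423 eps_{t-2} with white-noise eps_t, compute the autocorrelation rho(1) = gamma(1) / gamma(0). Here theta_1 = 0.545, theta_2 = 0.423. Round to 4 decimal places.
\rho(1) = 0.5254

For an MA(q) process with theta_0 = 1, the autocovariance is
  gamma(k) = sigma^2 * sum_{i=0..q-k} theta_i * theta_{i+k},
and rho(k) = gamma(k) / gamma(0). Sigma^2 cancels.
  numerator   = (1)*(0.545) + (0.545)*(0.423) = 0.775535.
  denominator = (1)^2 + (0.545)^2 + (0.423)^2 = 1.475954.
  rho(1) = 0.775535 / 1.475954 = 0.5254.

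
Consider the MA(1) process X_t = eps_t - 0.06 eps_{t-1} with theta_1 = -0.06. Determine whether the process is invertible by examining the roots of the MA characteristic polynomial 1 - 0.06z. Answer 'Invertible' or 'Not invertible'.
\text{Invertible}

The MA(q) characteristic polynomial is P(z) = 1 - 0.06z.
Invertibility requires all roots to lie outside the unit circle, i.e. |z| > 1 for every root.
This is linear in z: 1 + (-0.06) z = 0  =>  z = -1/(-0.06) = 16.666667,  |z| = 16.666667.
Moduli of all roots: 16.6667.
All moduli strictly greater than 1? Yes.
Verdict: Invertible.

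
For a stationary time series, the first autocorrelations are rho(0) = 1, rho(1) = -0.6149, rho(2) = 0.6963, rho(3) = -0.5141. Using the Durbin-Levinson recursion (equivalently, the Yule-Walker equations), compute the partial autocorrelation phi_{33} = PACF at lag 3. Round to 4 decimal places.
\phi_{33} = 0.0209

The PACF at lag k is phi_{kk}, the last component of the solution
to the Yule-Walker system G_k phi = r_k where
  (G_k)_{ij} = rho(|i - j|), (r_k)_i = rho(i), i,j = 1..k.
Equivalently, Durbin-Levinson gives phi_{kk} iteratively:
  phi_{11} = rho(1)
  phi_{kk} = [rho(k) - sum_{j=1..k-1} phi_{k-1,j} rho(k-j)]
            / [1 - sum_{j=1..k-1} phi_{k-1,j} rho(j)],
  phi_{k,j} = phi_{k-1,j} - phi_{kk} phi_{k-1,k-j},  j = 1..k-1.
Step k = 1:
  phi_11 = rho(1) = -0.6149.
Step k = 2:
  phi_22 = [rho(2) - phi_11 rho(1)] / [1 - phi_11 rho(1)] = [0.6963 - (-0.6149)(-0.6149)] / [1 - (-0.6149)(-0.6149)]
         = 0.31819799 / 0.62189799 = 0.511656.
  Update: phi_21 = phi_11 - phi_22 phi_11 = -0.6149 - (0.511656)(-0.6149) = -0.300283.
Step k = 3:
  phi_33 = [rho(3) - phi_21 rho(2) - phi_22 rho(1)] / [1 - phi_21 rho(1) - phi_22 rho(2)]
    numerator   = -0.5141 - (-0.300283)(0.6963) - (0.511656)(-0.6149) = 0.00960418
    denominator = 1 - (-0.300283)(-0.6149) - (0.511656)(0.6963) = 0.45909
  phi_33 = 0.00960418 / 0.45909 = 0.0209.
Therefore phi_{33} = 0.0209.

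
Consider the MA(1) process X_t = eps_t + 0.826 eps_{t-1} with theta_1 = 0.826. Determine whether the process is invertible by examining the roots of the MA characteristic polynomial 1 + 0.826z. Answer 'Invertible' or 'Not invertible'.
\text{Invertible}

The MA(q) characteristic polynomial is P(z) = 1 + 0.826z.
Invertibility requires all roots to lie outside the unit circle, i.e. |z| > 1 for every root.
This is linear in z: 1 + (0.826) z = 0  =>  z = -1/(0.826) = -1.210654,  |z| = 1.210654.
Moduli of all roots: 1.2107.
All moduli strictly greater than 1? Yes.
Verdict: Invertible.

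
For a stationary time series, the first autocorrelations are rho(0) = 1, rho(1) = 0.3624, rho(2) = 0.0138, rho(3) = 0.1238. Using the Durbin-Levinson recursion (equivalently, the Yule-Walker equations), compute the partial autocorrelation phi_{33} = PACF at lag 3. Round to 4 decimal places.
\phi_{33} = 0.1960

The PACF at lag k is phi_{kk}, the last component of the solution
to the Yule-Walker system G_k phi = r_k where
  (G_k)_{ij} = rho(|i - j|), (r_k)_i = rho(i), i,j = 1..k.
Equivalently, Durbin-Levinson gives phi_{kk} iteratively:
  phi_{11} = rho(1)
  phi_{kk} = [rho(k) - sum_{j=1..k-1} phi_{k-1,j} rho(k-j)]
            / [1 - sum_{j=1..k-1} phi_{k-1,j} rho(j)],
  phi_{k,j} = phi_{k-1,j} - phi_{kk} phi_{k-1,k-j},  j = 1..k-1.
Step k = 1:
  phi_11 = rho(1) = 0.3624.
Step k = 2:
  phi_22 = [rho(2) - phi_11 rho(1)] / [1 - phi_11 rho(1)] = [0.0138 - (0.3624)(0.3624)] / [1 - (0.3624)(0.3624)]
         = -0.11753376 / 0.86866624 = -0.135304.
  Update: phi_21 = phi_11 - phi_22 phi_11 = 0.3624 - (-0.135304)(0.3624) = 0.411434.
Step k = 3:
  phi_33 = [rho(3) - phi_21 rho(2) - phi_22 rho(1)] / [1 - phi_21 rho(1) - phi_22 rho(2)]
    numerator   = 0.1238 - (0.411434)(0.0138) - (-0.135304)(0.3624) = 0.16715627
    denominator = 1 - (0.411434)(0.3624) - (-0.135304)(0.0138) = 0.85276349
  phi_33 = 0.16715627 / 0.85276349 = 0.196.
Therefore phi_{33} = 0.1960.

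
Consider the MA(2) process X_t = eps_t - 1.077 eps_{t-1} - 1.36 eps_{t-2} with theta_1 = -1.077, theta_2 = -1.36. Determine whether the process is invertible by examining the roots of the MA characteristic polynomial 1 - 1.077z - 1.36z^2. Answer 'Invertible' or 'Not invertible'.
\text{Not invertible}

The MA(q) characteristic polynomial is P(z) = 1 - 1.077z - 1.36z^2.
Invertibility requires all roots to lie outside the unit circle, i.e. |z| > 1 for every root.
Set 1 + (-1.077) z + (-1.36) z^2 = 0, i.e. a z^2 + b z + c = 0 with a = -1.36, b = -1.077, c = 1.
Discriminant D = b^2 - 4ac = (-1.077)^2 - 4*(-1.36)*1 = 1.159929 - (-5.44) = 6.599929.
D >= 0, so the roots are real: z = (-b +/- sqrt(D)) / (2a) = (1.077 +/- 2.569033) / (-2.72).
  z_1 = (1.077 + 2.569033) / (-2.72) = -1.3405,   |z_1| = 1.3405.
  z_2 = (1.077 - 2.569033) / (-2.72) = 0.5485,   |z_2| = 0.5485.
Moduli of all roots: 1.3405, 0.5485.
All moduli strictly greater than 1? No.
Verdict: Not invertible.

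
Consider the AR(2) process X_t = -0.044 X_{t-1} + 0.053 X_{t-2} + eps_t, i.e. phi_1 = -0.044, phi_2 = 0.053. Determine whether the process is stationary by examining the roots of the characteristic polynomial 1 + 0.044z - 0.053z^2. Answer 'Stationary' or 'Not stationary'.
\text{Stationary}

The AR(p) characteristic polynomial is P(z) = 1 + 0.044z - 0.053z^2.
Stationarity requires all roots to lie outside the unit circle, i.e. |z| > 1 for every root.
Set 1 + (0.044) z + (-0.053) z^2 = 0, i.e. a z^2 + b z + c = 0 with a = -0.053, b = 0.044, c = 1.
Discriminant D = b^2 - 4ac = (0.044)^2 - 4*(-0.053)*1 = 0.001936 - (-0.212) = 0.213936.
D >= 0, so the roots are real: z = (-b +/- sqrt(D)) / (2a) = (-0.044 +/- 0.462532) / (-0.106).
  z_1 = (-0.044 + 0.462532) / (-0.106) = -3.9484,   |z_1| = 3.9484.
  z_2 = (-0.044 - 0.462532) / (-0.106) = 4.7786,   |z_2| = 4.7786.
Moduli of all roots: 3.9484, 4.7786.
All moduli strictly greater than 1? Yes.
Verdict: Stationary.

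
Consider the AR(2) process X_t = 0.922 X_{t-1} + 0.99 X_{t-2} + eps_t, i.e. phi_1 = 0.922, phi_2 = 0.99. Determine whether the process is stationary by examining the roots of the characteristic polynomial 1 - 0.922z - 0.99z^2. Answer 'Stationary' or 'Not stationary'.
\text{Not stationary}

The AR(p) characteristic polynomial is P(z) = 1 - 0.922z - 0.99z^2.
Stationarity requires all roots to lie outside the unit circle, i.e. |z| > 1 for every root.
Set 1 + (-0.922) z + (-0.99) z^2 = 0, i.e. a z^2 + b z + c = 0 with a = -0.99, b = -0.922, c = 1.
Discriminant D = b^2 - 4ac = (-0.922)^2 - 4*(-0.99)*1 = 0.850084 - (-3.96) = 4.810084.
D >= 0, so the roots are real: z = (-b +/- sqrt(D)) / (2a) = (0.922 +/- 2.19319) / (-1.98).
  z_1 = (0.922 + 2.19319) / (-1.98) = -1.5733,   |z_1| = 1.5733.
  z_2 = (0.922 - 2.19319) / (-1.98) = 0.642,   |z_2| = 0.642.
Moduli of all roots: 1.5733, 0.6420.
All moduli strictly greater than 1? No.
Verdict: Not stationary.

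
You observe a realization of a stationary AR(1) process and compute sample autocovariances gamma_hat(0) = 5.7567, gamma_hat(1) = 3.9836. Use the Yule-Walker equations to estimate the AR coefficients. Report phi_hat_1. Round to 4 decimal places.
\hat\phi_{1} = 0.6920

The Yule-Walker equations for an AR(p) process read, in matrix form,
  Gamma_p phi = r_p,   with   (Gamma_p)_{ij} = gamma(|i - j|),
                       (r_p)_i = gamma(i),   i,j = 1..p.
Substitute the sample gammas (Toeplitz matrix and right-hand side of size 1):
  Gamma_p = [[5.7567]]
  r_p     = [3.9836]
With p = 1 this is the single equation gamma(0) phi_1 = gamma(1):
  phi_hat_1 = gamma(1) / gamma(0) = 3.9836 / 5.7567 = 0.6920.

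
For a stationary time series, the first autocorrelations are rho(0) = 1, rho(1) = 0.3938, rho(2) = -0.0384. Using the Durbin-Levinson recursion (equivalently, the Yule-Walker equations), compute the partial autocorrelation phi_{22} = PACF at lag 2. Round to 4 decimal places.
\phi_{22} = -0.2290

The PACF at lag k is phi_{kk}, the last component of the solution
to the Yule-Walker system G_k phi = r_k where
  (G_k)_{ij} = rho(|i - j|), (r_k)_i = rho(i), i,j = 1..k.
Equivalently, Durbin-Levinson gives phi_{kk} iteratively:
  phi_{11} = rho(1)
  phi_{kk} = [rho(k) - sum_{j=1..k-1} phi_{k-1,j} rho(k-j)]
            / [1 - sum_{j=1..k-1} phi_{k-1,j} rho(j)],
  phi_{k,j} = phi_{k-1,j} - phi_{kk} phi_{k-1,k-j},  j = 1..k-1.
Step k = 1:
  phi_11 = rho(1) = 0.3938.
Step k = 2:
  phi_22 = [rho(2) - phi_11 rho(1)] / [1 - phi_11 rho(1)] = [-0.0384 - (0.3938)(0.3938)] / [1 - (0.3938)(0.3938)]
         = -0.19347844 / 0.84492156 = -0.229.
Therefore phi_{22} = -0.2290.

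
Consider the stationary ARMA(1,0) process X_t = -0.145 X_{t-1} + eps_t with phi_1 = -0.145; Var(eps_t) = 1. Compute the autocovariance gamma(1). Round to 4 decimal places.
\gamma(1) = -0.1481

Multiply the model equation by X_{t-k} and take expectations. With theta_0 = psi_0 = 1 and psi_j the MA(infinity) weights, this gives
  gamma(k) - sum_i phi_i gamma(k-i) = c_k,
  c_k = sigma^2 * sum_{j=k..q} theta_j psi_{j-k}   (c_k = 0 for k > q),
using gamma(-m) = gamma(m).
Pure AR (q = 0): c_0 = sigma^2 = 1, c_k = 0 for k >= 1.
Equations for k = 0 and k = 1 (AR order 1):
  gamma(0) = phi_1 gamma(1) + c_0
  gamma(1) = phi_1 gamma(0) + c_1
Substituting the second into the first: gamma(0) (1 - phi_1^2) = c_0 + phi_1 c_1, so
  gamma(0) = c_0 / (1 - phi_1^2) = 1 / (1 - (-0.145)^2) = 1 / 0.978975 = 1.021477.
  gamma(1) = phi_1 gamma(0) = (-0.145)(1.021477) = -0.148114.
Therefore gamma(1) = -0.1481 (to 4 decimal places).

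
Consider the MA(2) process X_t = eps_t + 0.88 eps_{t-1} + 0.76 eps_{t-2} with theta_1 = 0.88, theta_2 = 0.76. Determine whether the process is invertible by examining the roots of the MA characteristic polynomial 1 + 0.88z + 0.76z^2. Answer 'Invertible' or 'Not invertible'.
\text{Invertible}

The MA(q) characteristic polynomial is P(z) = 1 + 0.88z + 0.76z^2.
Invertibility requires all roots to lie outside the unit circle, i.e. |z| > 1 for every root.
Set 1 + (0.88) z + (0.76) z^2 = 0, i.e. a z^2 + b z + c = 0 with a = 0.76, b = 0.88, c = 1.
Discriminant D = b^2 - 4ac = (0.88)^2 - 4*(0.76)*1 = 0.7744 - (3.04) = -2.2656.
D < 0, so the roots are the complex-conjugate pair z = (-b +/- i sqrt(-D)) / (2a) = -0.5789 +/- 0.9903i.
For a conjugate pair |z|^2 = z * conj(z) = (product of roots) = c/a = 1/(0.76) = 1.315789, so |z| = sqrt(1.315789) = 1.1471 for both roots.
Moduli of all roots: 1.1471, 1.1471.
All moduli strictly greater than 1? Yes.
Verdict: Invertible.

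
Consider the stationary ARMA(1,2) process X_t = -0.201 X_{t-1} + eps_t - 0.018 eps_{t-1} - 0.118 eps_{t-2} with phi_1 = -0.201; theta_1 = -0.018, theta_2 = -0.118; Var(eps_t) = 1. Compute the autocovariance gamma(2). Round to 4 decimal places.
\gamma(2) = -0.0770

Multiply the model equation by X_{t-k} and take expectations. With theta_0 = psi_0 = 1 and psi_j the MA(infinity) weights, this gives
  gamma(k) - sum_i phi_i gamma(k-i) = c_k,
  c_k = sigma^2 * sum_{j=k..q} theta_j psi_{j-k}   (c_k = 0 for k > q),
using gamma(-m) = gamma(m).
psi-weights needed (psi_j = theta_j + sum_i phi_i psi_{j-i}):
  psi_1 = theta_1 + phi_1 = -0.018 + (-0.201) = -0.219
  psi_2 = theta_2 + phi_1 psi_1 = -0.118 + (-0.201)(-0.219) = -0.073981
Right-hand sides:
  c_0 = sigma^2 (1 + theta_1 psi_1 + theta_2 psi_2) = 1 * (1 + (-0.018)(-0.219) + (-0.118)(-0.073981)) = 1 * 1.012672 = 1.012672
  c_1 = sigma^2 (theta_1 + theta_2 psi_1) = 1 * (-0.018 + (-0.118)(-0.219)) = 0.007842
  c_2 = sigma^2 theta_2 = 1 * (-0.118) = -0.118
Equations for k = 0 and k = 1 (AR order 1):
  gamma(0) = phi_1 gamma(1) + c_0
  gamma(1) = phi_1 gamma(0) + c_1
Substituting the second into the first: gamma(0) (1 - phi_1^2) = c_0 + phi_1 c_1, so
  gamma(0) = (c_0 + phi_1 c_1) / (1 - phi_1^2) = (1.012672 + (-0.201)(0.007842)) / (1 - (-0.201)^2) = 1.011096 / 0.959599 = 1.053665.
  gamma(1) = phi_1 gamma(0) + c_1 = (-0.201)(1.053665) + (0.007842) = -0.203945.
For k = 2: gamma(2) = phi_1 gamma(1) + c_2
  = (-0.201)(-0.203945) + (-0.118) = -0.077007.
Therefore gamma(2) = -0.0770 (to 4 decimal places).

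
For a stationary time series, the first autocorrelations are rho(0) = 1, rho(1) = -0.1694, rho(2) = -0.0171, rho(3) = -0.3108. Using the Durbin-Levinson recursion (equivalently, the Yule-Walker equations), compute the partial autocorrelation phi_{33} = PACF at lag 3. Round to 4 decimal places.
\phi_{33} = -0.3321

The PACF at lag k is phi_{kk}, the last component of the solution
to the Yule-Walker system G_k phi = r_k where
  (G_k)_{ij} = rho(|i - j|), (r_k)_i = rho(i), i,j = 1..k.
Equivalently, Durbin-Levinson gives phi_{kk} iteratively:
  phi_{11} = rho(1)
  phi_{kk} = [rho(k) - sum_{j=1..k-1} phi_{k-1,j} rho(k-j)]
            / [1 - sum_{j=1..k-1} phi_{k-1,j} rho(j)],
  phi_{k,j} = phi_{k-1,j} - phi_{kk} phi_{k-1,k-j},  j = 1..k-1.
Step k = 1:
  phi_11 = rho(1) = -0.1694.
Step k = 2:
  phi_22 = [rho(2) - phi_11 rho(1)] / [1 - phi_11 rho(1)] = [-0.0171 - (-0.1694)(-0.1694)] / [1 - (-0.1694)(-0.1694)]
         = -0.04579636 / 0.97130364 = -0.047149.
  Update: phi_21 = phi_11 - phi_22 phi_11 = -0.1694 - (-0.047149)(-0.1694) = -0.177387.
Step k = 3:
  phi_33 = [rho(3) - phi_21 rho(2) - phi_22 rho(1)] / [1 - phi_21 rho(1) - phi_22 rho(2)]
    numerator   = -0.3108 - (-0.177387)(-0.0171) - (-0.047149)(-0.1694) = -0.32182042
    denominator = 1 - (-0.177387)(-0.1694) - (-0.047149)(-0.0171) = 0.96914437
  phi_33 = -0.32182042 / 0.96914437 = -0.3321.
Therefore phi_{33} = -0.3321.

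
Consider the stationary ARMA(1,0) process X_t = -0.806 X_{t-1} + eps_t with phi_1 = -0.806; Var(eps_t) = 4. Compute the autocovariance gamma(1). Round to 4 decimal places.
\gamma(1) = -9.2019

Multiply the model equation by X_{t-k} and take expectations. With theta_0 = psi_0 = 1 and psi_j the MA(infinity) weights, this gives
  gamma(k) - sum_i phi_i gamma(k-i) = c_k,
  c_k = sigma^2 * sum_{j=k..q} theta_j psi_{j-k}   (c_k = 0 for k > q),
using gamma(-m) = gamma(m).
Pure AR (q = 0): c_0 = sigma^2 = 4, c_k = 0 for k >= 1.
Equations for k = 0 and k = 1 (AR order 1):
  gamma(0) = phi_1 gamma(1) + c_0
  gamma(1) = phi_1 gamma(0) + c_1
Substituting the second into the first: gamma(0) (1 - phi_1^2) = c_0 + phi_1 c_1, so
  gamma(0) = c_0 / (1 - phi_1^2) = 4 / (1 - (-0.806)^2) = 4 / 0.350364 = 11.416698.
  gamma(1) = phi_1 gamma(0) = (-0.806)(11.416698) = -9.201859.
Therefore gamma(1) = -9.2019 (to 4 decimal places).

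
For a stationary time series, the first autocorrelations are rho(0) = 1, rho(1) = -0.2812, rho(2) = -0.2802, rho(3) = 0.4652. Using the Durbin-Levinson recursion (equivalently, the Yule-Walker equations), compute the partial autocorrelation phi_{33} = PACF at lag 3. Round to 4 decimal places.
\phi_{33} = 0.3150

The PACF at lag k is phi_{kk}, the last component of the solution
to the Yule-Walker system G_k phi = r_k where
  (G_k)_{ij} = rho(|i - j|), (r_k)_i = rho(i), i,j = 1..k.
Equivalently, Durbin-Levinson gives phi_{kk} iteratively:
  phi_{11} = rho(1)
  phi_{kk} = [rho(k) - sum_{j=1..k-1} phi_{k-1,j} rho(k-j)]
            / [1 - sum_{j=1..k-1} phi_{k-1,j} rho(j)],
  phi_{k,j} = phi_{k-1,j} - phi_{kk} phi_{k-1,k-j},  j = 1..k-1.
Step k = 1:
  phi_11 = rho(1) = -0.2812.
Step k = 2:
  phi_22 = [rho(2) - phi_11 rho(1)] / [1 - phi_11 rho(1)] = [-0.2802 - (-0.2812)(-0.2812)] / [1 - (-0.2812)(-0.2812)]
         = -0.35927344 / 0.92092656 = -0.390122.
  Update: phi_21 = phi_11 - phi_22 phi_11 = -0.2812 - (-0.390122)(-0.2812) = -0.390902.
Step k = 3:
  phi_33 = [rho(3) - phi_21 rho(2) - phi_22 rho(1)] / [1 - phi_21 rho(1) - phi_22 rho(2)]
    numerator   = 0.4652 - (-0.390902)(-0.2802) - (-0.390122)(-0.2812) = 0.24596697
    denominator = 1 - (-0.390902)(-0.2812) - (-0.390122)(-0.2802) = 0.78076619
  phi_33 = 0.24596697 / 0.78076619 = 0.315.
Therefore phi_{33} = 0.3150.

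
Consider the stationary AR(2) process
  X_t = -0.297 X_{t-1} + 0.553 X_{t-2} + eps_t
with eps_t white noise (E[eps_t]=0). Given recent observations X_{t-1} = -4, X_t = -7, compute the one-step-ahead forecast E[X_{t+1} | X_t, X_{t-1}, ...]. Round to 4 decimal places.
E[X_{t+1} \mid \mathcal F_t] = -0.1330

For an AR(p) model X_t = c + sum_i phi_i X_{t-i} + eps_t, the
one-step-ahead conditional mean is
  E[X_{t+1} | X_t, ...] = c + sum_i phi_i X_{t+1-i}.
Substitute known values:
  E[X_{t+1} | ...] = (-0.297) * (-7) + (0.553) * (-4)
                   = -0.1330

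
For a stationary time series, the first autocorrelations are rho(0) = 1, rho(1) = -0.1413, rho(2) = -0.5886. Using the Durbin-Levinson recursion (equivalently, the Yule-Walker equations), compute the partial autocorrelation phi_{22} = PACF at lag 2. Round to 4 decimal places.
\phi_{22} = -0.6210

The PACF at lag k is phi_{kk}, the last component of the solution
to the Yule-Walker system G_k phi = r_k where
  (G_k)_{ij} = rho(|i - j|), (r_k)_i = rho(i), i,j = 1..k.
Equivalently, Durbin-Levinson gives phi_{kk} iteratively:
  phi_{11} = rho(1)
  phi_{kk} = [rho(k) - sum_{j=1..k-1} phi_{k-1,j} rho(k-j)]
            / [1 - sum_{j=1..k-1} phi_{k-1,j} rho(j)],
  phi_{k,j} = phi_{k-1,j} - phi_{kk} phi_{k-1,k-j},  j = 1..k-1.
Step k = 1:
  phi_11 = rho(1) = -0.1413.
Step k = 2:
  phi_22 = [rho(2) - phi_11 rho(1)] / [1 - phi_11 rho(1)] = [-0.5886 - (-0.1413)(-0.1413)] / [1 - (-0.1413)(-0.1413)]
         = -0.60856569 / 0.98003431 = -0.621.
Therefore phi_{22} = -0.6210.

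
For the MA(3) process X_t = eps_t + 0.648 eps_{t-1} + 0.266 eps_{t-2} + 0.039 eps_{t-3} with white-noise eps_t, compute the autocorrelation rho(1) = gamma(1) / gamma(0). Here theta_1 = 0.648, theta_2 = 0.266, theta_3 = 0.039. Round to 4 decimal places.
\rho(1) = 0.5567

For an MA(q) process with theta_0 = 1, the autocovariance is
  gamma(k) = sigma^2 * sum_{i=0..q-k} theta_i * theta_{i+k},
and rho(k) = gamma(k) / gamma(0). Sigma^2 cancels.
  numerator   = (1)*(0.648) + (0.648)*(0.266) + (0.266)*(0.039) = 0.830742.
  denominator = (1)^2 + (0.648)^2 + (0.266)^2 + (0.039)^2 = 1.492181.
  rho(1) = 0.830742 / 1.492181 = 0.5567.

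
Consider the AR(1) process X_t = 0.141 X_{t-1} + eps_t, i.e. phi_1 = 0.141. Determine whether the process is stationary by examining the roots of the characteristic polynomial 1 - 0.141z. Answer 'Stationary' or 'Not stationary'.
\text{Stationary}

The AR(p) characteristic polynomial is P(z) = 1 - 0.141z.
Stationarity requires all roots to lie outside the unit circle, i.e. |z| > 1 for every root.
This is linear in z: 1 + (-0.141) z = 0  =>  z = -1/(-0.141) = 7.092199,  |z| = 7.092199.
Moduli of all roots: 7.0922.
All moduli strictly greater than 1? Yes.
Verdict: Stationary.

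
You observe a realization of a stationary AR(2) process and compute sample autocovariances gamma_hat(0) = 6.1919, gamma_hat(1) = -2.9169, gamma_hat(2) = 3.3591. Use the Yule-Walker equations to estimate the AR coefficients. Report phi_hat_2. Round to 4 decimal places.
\hat\phi_{2} = 0.4120

The Yule-Walker equations for an AR(p) process read, in matrix form,
  Gamma_p phi = r_p,   with   (Gamma_p)_{ij} = gamma(|i - j|),
                       (r_p)_i = gamma(i),   i,j = 1..p.
Substitute the sample gammas (Toeplitz matrix and right-hand side of size 2):
  Gamma_p = [[6.1919, -2.9169], [-2.9169, 6.1919]]
  r_p     = [-2.9169, 3.3591]
Written out:
  6.1919 phi_1 - 2.9169 phi_2 = -2.9169
  -2.9169 phi_1 + 6.1919 phi_2 = 3.3591
Solve by Cramer's rule:
  det = gamma(0)^2 - gamma(1)^2 = (6.1919)^2 - (-2.9169)^2 = 38.33962561 - 8.50830561 = 29.83132
  phi_hat_1 = [gamma(1) gamma(0) - gamma(1) gamma(2)] / det = [(-2.9169)(6.1919) - (-2.9169)(3.3591)] / 29.83132 = -8.26299432 / 29.83132 = -0.277
  phi_hat_2 = [gamma(0) gamma(2) - gamma(1)^2] / det = [(6.1919)(3.3591) - (-2.9169)^2] / 29.83132 = 12.29090568 / 29.83132 = 0.412
So phi_hat = [-0.2770, 0.4120].
Therefore phi_hat_2 = 0.4120.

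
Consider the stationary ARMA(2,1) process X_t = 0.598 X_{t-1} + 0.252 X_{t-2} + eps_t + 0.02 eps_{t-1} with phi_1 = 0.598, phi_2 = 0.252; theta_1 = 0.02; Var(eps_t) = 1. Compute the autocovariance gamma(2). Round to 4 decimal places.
\gamma(2) = 2.2463

Multiply the model equation by X_{t-k} and take expectations. With theta_0 = psi_0 = 1 and psi_j the MA(infinity) weights, this gives
  gamma(k) - sum_i phi_i gamma(k-i) = c_k,
  c_k = sigma^2 * sum_{j=k..q} theta_j psi_{j-k}   (c_k = 0 for k > q),
using gamma(-m) = gamma(m).
psi-weights needed (psi_j = theta_j + sum_i phi_i psi_{j-i}):
  psi_1 = theta_1 + phi_1 = 0.02 + (0.598) = 0.618
Right-hand sides:
  c_0 = sigma^2 (1 + theta_1 psi_1) = 1 * (1 + (0.02)(0.618)) = 1 * 1.01236 = 1.01236
  c_1 = sigma^2 theta_1 = 1 * (0.02) = 0.02
  c_2 = 0
Equations for k = 0, 1, 2 (AR order 2, c_2 = 0):
  (E0) gamma(0) = phi_1 gamma(1) + phi_2 gamma(2) + c_0
  (E1) gamma(1) = phi_1 gamma(0) + phi_2 gamma(1) + c_1
  (E2) gamma(2) = phi_1 gamma(1) + phi_2 gamma(0)
From (E1): gamma(1) = A gamma(0) + B with
  A = phi_1 / (1 - phi_2) = 0.598 / 0.748 = 0.799465,   B = c_1 / (1 - phi_2) = 0.02 / 0.748 = 0.026738.
Insert (E2) into (E0): gamma(0) (1 - phi_2^2) = phi_1 (1 + phi_2) gamma(1) + c_0.
  phi_1 (1 + phi_2) = (0.598)(1.252) = 0.748696,   1 - phi_2^2 = 0.936496.
Replace gamma(1) by A gamma(0) + B and collect gamma(0):
  gamma(0) [0.936496 - (0.748696)(0.799465)] = (0.748696)(0.026738) + 1.01236
  gamma(0) * 0.33794 = 1.032379
  gamma(0) = 1.032379 / 0.33794 = 3.054921.
  gamma(1) = A gamma(0) + B = (0.799465)(3.054921) + (0.026738) = 2.469041.
  gamma(2) = phi_1 gamma(1) + phi_2 gamma(0) = (0.598)(2.469041) + (0.252)(3.054921) = 2.246326.
Therefore gamma(2) = 2.2463 (to 4 decimal places).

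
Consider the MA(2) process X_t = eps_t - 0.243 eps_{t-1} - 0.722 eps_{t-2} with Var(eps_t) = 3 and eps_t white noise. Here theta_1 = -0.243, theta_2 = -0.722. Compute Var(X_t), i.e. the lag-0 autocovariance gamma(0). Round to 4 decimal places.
\gamma(0) = 4.7410

For an MA(q) process X_t = eps_t + sum_i theta_i eps_{t-i} with
Var(eps_t) = sigma^2, the variance is
  gamma(0) = sigma^2 * (1 + sum_i theta_i^2).
  sum_i theta_i^2 = (-0.243)^2 + (-0.722)^2 = 0.059049 + 0.521284 = 0.580333.
  gamma(0) = 3 * (1 + 0.580333) = 3 * 1.580333 = 4.740999, which rounds to 4.7410.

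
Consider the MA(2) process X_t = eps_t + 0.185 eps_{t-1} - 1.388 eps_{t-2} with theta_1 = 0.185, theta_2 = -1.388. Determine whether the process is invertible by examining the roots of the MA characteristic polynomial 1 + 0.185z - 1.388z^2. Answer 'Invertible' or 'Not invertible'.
\text{Not invertible}

The MA(q) characteristic polynomial is P(z) = 1 + 0.185z - 1.388z^2.
Invertibility requires all roots to lie outside the unit circle, i.e. |z| > 1 for every root.
Set 1 + (0.185) z + (-1.388) z^2 = 0, i.e. a z^2 + b z + c = 0 with a = -1.388, b = 0.185, c = 1.
Discriminant D = b^2 - 4ac = (0.185)^2 - 4*(-1.388)*1 = 0.034225 - (-5.552) = 5.586225.
D >= 0, so the roots are real: z = (-b +/- sqrt(D)) / (2a) = (-0.185 +/- 2.36352) / (-2.776).
  z_1 = (-0.185 + 2.36352) / (-2.776) = -0.7848,   |z_1| = 0.7848.
  z_2 = (-0.185 - 2.36352) / (-2.776) = 0.9181,   |z_2| = 0.9181.
Moduli of all roots: 0.7848, 0.9181.
All moduli strictly greater than 1? No.
Verdict: Not invertible.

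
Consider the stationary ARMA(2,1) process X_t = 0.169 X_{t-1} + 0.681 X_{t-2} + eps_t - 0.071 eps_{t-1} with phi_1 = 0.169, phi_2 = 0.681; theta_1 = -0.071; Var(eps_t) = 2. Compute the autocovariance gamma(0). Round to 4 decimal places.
\gamma(0) = 4.8210

Multiply the model equation by X_{t-k} and take expectations. With theta_0 = psi_0 = 1 and psi_j the MA(infinity) weights, this gives
  gamma(k) - sum_i phi_i gamma(k-i) = c_k,
  c_k = sigma^2 * sum_{j=k..q} theta_j psi_{j-k}   (c_k = 0 for k > q),
using gamma(-m) = gamma(m).
psi-weights needed (psi_j = theta_j + sum_i phi_i psi_{j-i}):
  psi_1 = theta_1 + phi_1 = -0.071 + (0.169) = 0.098
Right-hand sides:
  c_0 = sigma^2 (1 + theta_1 psi_1) = 2 * (1 + (-0.071)(0.098)) = 2 * 0.993042 = 1.986084
  c_1 = sigma^2 theta_1 = 2 * (-0.071) = -0.142
  c_2 = 0
Equations for k = 0, 1, 2 (AR order 2, c_2 = 0):
  (E0) gamma(0) = phi_1 gamma(1) + phi_2 gamma(2) + c_0
  (E1) gamma(1) = phi_1 gamma(0) + phi_2 gamma(1) + c_1
  (E2) gamma(2) = phi_1 gamma(1) + phi_2 gamma(0)
From (E1): gamma(1) = A gamma(0) + B with
  A = phi_1 / (1 - phi_2) = 0.169 / 0.319 = 0.529781,   B = c_1 / (1 - phi_2) = -0.142 / 0.319 = -0.445141.
Insert (E2) into (E0): gamma(0) (1 - phi_2^2) = phi_1 (1 + phi_2) gamma(1) + c_0.
  phi_1 (1 + phi_2) = (0.169)(1.681) = 0.284089,   1 - phi_2^2 = 0.536239.
Replace gamma(1) by A gamma(0) + B and collect gamma(0):
  gamma(0) [0.536239 - (0.284089)(0.529781)] = (0.284089)(-0.445141) + 1.986084
  gamma(0) * 0.385734 = 1.859624
  gamma(0) = 1.859624 / 0.385734 = 4.821.
Therefore gamma(0) = 4.8210 (to 4 decimal places).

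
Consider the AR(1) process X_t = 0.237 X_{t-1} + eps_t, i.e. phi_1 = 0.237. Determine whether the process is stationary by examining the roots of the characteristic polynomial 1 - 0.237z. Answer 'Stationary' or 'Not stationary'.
\text{Stationary}

The AR(p) characteristic polynomial is P(z) = 1 - 0.237z.
Stationarity requires all roots to lie outside the unit circle, i.e. |z| > 1 for every root.
This is linear in z: 1 + (-0.237) z = 0  =>  z = -1/(-0.237) = 4.219409,  |z| = 4.219409.
Moduli of all roots: 4.2194.
All moduli strictly greater than 1? Yes.
Verdict: Stationary.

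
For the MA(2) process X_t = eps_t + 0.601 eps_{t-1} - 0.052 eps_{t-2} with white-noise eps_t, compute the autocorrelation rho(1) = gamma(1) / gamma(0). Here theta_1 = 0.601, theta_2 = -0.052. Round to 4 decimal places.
\rho(1) = 0.4177

For an MA(q) process with theta_0 = 1, the autocovariance is
  gamma(k) = sigma^2 * sum_{i=0..q-k} theta_i * theta_{i+k},
and rho(k) = gamma(k) / gamma(0). Sigma^2 cancels.
  numerator   = (1)*(0.601) + (0.601)*(-0.052) = 0.569748.
  denominator = (1)^2 + (0.601)^2 + (-0.052)^2 = 1.363905.
  rho(1) = 0.569748 / 1.363905 = 0.4177.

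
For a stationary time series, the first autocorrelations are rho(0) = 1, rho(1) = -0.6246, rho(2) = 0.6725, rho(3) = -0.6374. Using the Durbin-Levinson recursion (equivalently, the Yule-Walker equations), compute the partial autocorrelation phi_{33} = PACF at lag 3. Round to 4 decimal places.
\phi_{33} = -0.2560

The PACF at lag k is phi_{kk}, the last component of the solution
to the Yule-Walker system G_k phi = r_k where
  (G_k)_{ij} = rho(|i - j|), (r_k)_i = rho(i), i,j = 1..k.
Equivalently, Durbin-Levinson gives phi_{kk} iteratively:
  phi_{11} = rho(1)
  phi_{kk} = [rho(k) - sum_{j=1..k-1} phi_{k-1,j} rho(k-j)]
            / [1 - sum_{j=1..k-1} phi_{k-1,j} rho(j)],
  phi_{k,j} = phi_{k-1,j} - phi_{kk} phi_{k-1,k-j},  j = 1..k-1.
Step k = 1:
  phi_11 = rho(1) = -0.6246.
Step k = 2:
  phi_22 = [rho(2) - phi_11 rho(1)] / [1 - phi_11 rho(1)] = [0.6725 - (-0.6246)(-0.6246)] / [1 - (-0.6246)(-0.6246)]
         = 0.28237484 / 0.60987484 = 0.463005.
  Update: phi_21 = phi_11 - phi_22 phi_11 = -0.6246 - (0.463005)(-0.6246) = -0.335407.
Step k = 3:
  phi_33 = [rho(3) - phi_21 rho(2) - phi_22 rho(1)] / [1 - phi_21 rho(1) - phi_22 rho(2)]
    numerator   = -0.6374 - (-0.335407)(0.6725) - (0.463005)(-0.6246) = -0.12264591
    denominator = 1 - (-0.335407)(-0.6246) - (0.463005)(0.6725) = 0.479134
  phi_33 = -0.12264591 / 0.479134 = -0.256.
Therefore phi_{33} = -0.2560.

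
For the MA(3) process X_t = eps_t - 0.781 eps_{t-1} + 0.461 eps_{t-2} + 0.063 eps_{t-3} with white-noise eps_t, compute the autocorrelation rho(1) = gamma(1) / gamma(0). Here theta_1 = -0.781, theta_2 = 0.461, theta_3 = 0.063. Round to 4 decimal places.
\rho(1) = -0.6088

For an MA(q) process with theta_0 = 1, the autocovariance is
  gamma(k) = sigma^2 * sum_{i=0..q-k} theta_i * theta_{i+k},
and rho(k) = gamma(k) / gamma(0). Sigma^2 cancels.
  numerator   = (1)*(-0.781) + (-0.781)*(0.461) + (0.461)*(0.063) = -1.111998.
  denominator = (1)^2 + (-0.781)^2 + (0.461)^2 + (0.063)^2 = 1.826451.
  rho(1) = -1.111998 / 1.826451 = -0.6088.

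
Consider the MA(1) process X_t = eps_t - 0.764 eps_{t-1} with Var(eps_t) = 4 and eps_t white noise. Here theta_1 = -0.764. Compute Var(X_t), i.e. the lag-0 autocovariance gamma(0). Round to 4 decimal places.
\gamma(0) = 6.3348

For an MA(q) process X_t = eps_t + sum_i theta_i eps_{t-i} with
Var(eps_t) = sigma^2, the variance is
  gamma(0) = sigma^2 * (1 + sum_i theta_i^2).
  sum_i theta_i^2 = (-0.764)^2 = 0.583696.
  gamma(0) = 4 * (1 + 0.583696) = 4 * 1.583696 = 6.334784, which rounds to 6.3348.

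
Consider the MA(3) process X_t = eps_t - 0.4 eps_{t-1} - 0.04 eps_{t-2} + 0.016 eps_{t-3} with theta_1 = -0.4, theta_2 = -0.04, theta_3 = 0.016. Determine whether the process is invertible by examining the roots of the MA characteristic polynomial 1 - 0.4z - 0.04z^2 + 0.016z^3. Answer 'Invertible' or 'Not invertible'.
\text{Invertible}

The MA(q) characteristic polynomial is P(z) = 1 - 0.4z - 0.04z^2 + 0.016z^3.
Invertibility requires all roots to lie outside the unit circle, i.e. |z| > 1 for every root.
Degree 3: look for a simple real root z0 first, then factor out (1 - z/z0) and solve the remaining quadratic.
Testing z0 = 2.5: P(2.5) = 1 + (-0.4)(2.5) + (-0.04)(2.5)^2 + (0.016)(2.5)^3
  = 1 + (-1) + (-0.25) + (0.25) = 0.  So z_0 = 2.5 is a root, |z_0| = 2.5.
Divide out the factor (1 - 0.4 z) = (1 - z/z0) (since 1/z0 = 0.4):
  P(z) = (1 - 0.4 z)(1 + (0) z + (-0.04) z^2)
  [check: z-coef 0 - (0.4) = -0.4; z^2-coef -0.04 - (0.4)(0) = -0.04; z^3-coef -(0.4)(-0.04) = 0.016.]
Remaining roots from the quadratic factor 1 + (0) z + (-0.04) z^2:
  Set 1 + (0) z + (-0.04) z^2 = 0, i.e. a z^2 + b z + c = 0 with a = -0.04, b = 0, c = 1.
  Discriminant D = b^2 - 4ac = (0)^2 - 4*(-0.04)*1 = 0 - (-0.16) = 0.16.
  D >= 0, so the roots are real: z = (-b +/- sqrt(D)) / (2a) = (0 +/- 0.4) / (-0.08).
    z_1 = (0 + 0.4) / (-0.08) = -5,   |z_1| = 5.
    z_2 = (0 - 0.4) / (-0.08) = 5,   |z_2| = 5.
Moduli of all roots: 2.5000, 5.0000, 5.0000.
All moduli strictly greater than 1? Yes.
Verdict: Invertible.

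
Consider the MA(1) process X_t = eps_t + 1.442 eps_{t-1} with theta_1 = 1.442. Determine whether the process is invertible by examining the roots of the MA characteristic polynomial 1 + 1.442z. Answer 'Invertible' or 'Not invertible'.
\text{Not invertible}

The MA(q) characteristic polynomial is P(z) = 1 + 1.442z.
Invertibility requires all roots to lie outside the unit circle, i.e. |z| > 1 for every root.
This is linear in z: 1 + (1.442) z = 0  =>  z = -1/(1.442) = -0.693481,  |z| = 0.693481.
Moduli of all roots: 0.6935.
All moduli strictly greater than 1? No.
Verdict: Not invertible.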